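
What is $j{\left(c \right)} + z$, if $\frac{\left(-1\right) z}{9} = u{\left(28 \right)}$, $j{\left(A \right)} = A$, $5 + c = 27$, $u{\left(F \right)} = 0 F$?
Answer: $22$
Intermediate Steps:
$u{\left(F \right)} = 0$
$c = 22$ ($c = -5 + 27 = 22$)
$z = 0$ ($z = \left(-9\right) 0 = 0$)
$j{\left(c \right)} + z = 22 + 0 = 22$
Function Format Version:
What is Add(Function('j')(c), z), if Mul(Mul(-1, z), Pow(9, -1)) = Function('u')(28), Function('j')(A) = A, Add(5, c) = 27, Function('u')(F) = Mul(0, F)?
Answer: 22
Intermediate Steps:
Function('u')(F) = 0
c = 22 (c = Add(-5, 27) = 22)
z = 0 (z = Mul(-9, 0) = 0)
Add(Function('j')(c), z) = Add(22, 0) = 22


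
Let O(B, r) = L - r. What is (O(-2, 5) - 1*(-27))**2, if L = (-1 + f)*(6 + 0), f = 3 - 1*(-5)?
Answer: 4096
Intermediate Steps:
f = 8 (f = 3 + 5 = 8)
L = 42 (L = (-1 + 8)*(6 + 0) = 7*6 = 42)
O(B, r) = 42 - r
(O(-2, 5) - 1*(-27))**2 = ((42 - 1*5) - 1*(-27))**2 = ((42 - 5) + 27)**2 = (37 + 27)**2 = 64**2 = 4096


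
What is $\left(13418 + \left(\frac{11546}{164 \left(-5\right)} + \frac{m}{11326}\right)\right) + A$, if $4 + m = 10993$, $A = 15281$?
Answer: $\frac{33301879708}{1160915} \approx 28686.0$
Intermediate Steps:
$m = 10989$ ($m = -4 + 10993 = 10989$)
$\left(13418 + \left(\frac{11546}{164 \left(-5\right)} + \frac{m}{11326}\right)\right) + A = \left(13418 + \left(\frac{11546}{164 \left(-5\right)} + \frac{10989}{11326}\right)\right) + 15281 = \left(13418 + \left(\frac{11546}{-820} + 10989 \cdot \frac{1}{11326}\right)\right) + 15281 = \left(13418 + \left(11546 \left(- \frac{1}{820}\right) + \frac{10989}{11326}\right)\right) + 15281 = \left(13418 + \left(- \frac{5773}{410} + \frac{10989}{11326}\right)\right) + 15281 = \left(13418 - \frac{15219877}{1160915}\right) + 15281 = \frac{15561937593}{1160915} + 15281 = \frac{33301879708}{1160915}$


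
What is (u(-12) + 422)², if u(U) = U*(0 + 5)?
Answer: 131044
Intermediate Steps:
u(U) = 5*U (u(U) = U*5 = 5*U)
(u(-12) + 422)² = (5*(-12) + 422)² = (-60 + 422)² = 362² = 131044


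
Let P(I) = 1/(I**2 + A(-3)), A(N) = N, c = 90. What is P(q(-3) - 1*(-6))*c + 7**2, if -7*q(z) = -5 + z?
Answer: 119707/2353 ≈ 50.874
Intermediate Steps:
q(z) = 5/7 - z/7 (q(z) = -(-5 + z)/7 = 5/7 - z/7)
P(I) = 1/(-3 + I**2) (P(I) = 1/(I**2 - 3) = 1/(-3 + I**2))
P(q(-3) - 1*(-6))*c + 7**2 = 90/(-3 + ((5/7 - 1/7*(-3)) - 1*(-6))**2) + 7**2 = 90/(-3 + ((5/7 + 3/7) + 6)**2) + 49 = 90/(-3 + (8/7 + 6)**2) + 49 = 90/(-3 + (50/7)**2) + 49 = 90/(-3 + 2500/49) + 49 = 90/(2353/49) + 49 = (49/2353)*90 + 49 = 4410/2353 + 49 = 119707/2353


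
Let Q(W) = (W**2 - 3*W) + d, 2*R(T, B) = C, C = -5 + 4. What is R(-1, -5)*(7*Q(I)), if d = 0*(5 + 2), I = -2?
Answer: -35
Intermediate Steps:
C = -1
R(T, B) = -1/2 (R(T, B) = (1/2)*(-1) = -1/2)
d = 0 (d = 0*7 = 0)
Q(W) = W**2 - 3*W (Q(W) = (W**2 - 3*W) + 0 = W**2 - 3*W)
R(-1, -5)*(7*Q(I)) = -7*(-2*(-3 - 2))/2 = -7*(-2*(-5))/2 = -7*10/2 = -1/2*70 = -35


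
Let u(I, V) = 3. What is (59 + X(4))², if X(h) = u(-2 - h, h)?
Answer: 3844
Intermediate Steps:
X(h) = 3
(59 + X(4))² = (59 + 3)² = 62² = 3844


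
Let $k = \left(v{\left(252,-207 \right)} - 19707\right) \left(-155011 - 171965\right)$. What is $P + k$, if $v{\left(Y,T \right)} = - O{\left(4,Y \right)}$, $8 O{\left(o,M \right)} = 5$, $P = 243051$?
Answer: $6444163443$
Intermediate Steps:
$O{\left(o,M \right)} = \frac{5}{8}$ ($O{\left(o,M \right)} = \frac{1}{8} \cdot 5 = \frac{5}{8}$)
$v{\left(Y,T \right)} = - \frac{5}{8}$ ($v{\left(Y,T \right)} = \left(-1\right) \frac{5}{8} = - \frac{5}{8}$)
$k = 6443920392$ ($k = \left(- \frac{5}{8} - 19707\right) \left(-155011 - 171965\right) = \left(- \frac{157661}{8}\right) \left(-326976\right) = 6443920392$)
$P + k = 243051 + 6443920392 = 6444163443$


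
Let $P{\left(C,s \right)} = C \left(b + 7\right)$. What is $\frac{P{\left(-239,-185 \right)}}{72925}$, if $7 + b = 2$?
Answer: $- \frac{478}{72925} \approx -0.0065547$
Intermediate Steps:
$b = -5$ ($b = -7 + 2 = -5$)
$P{\left(C,s \right)} = 2 C$ ($P{\left(C,s \right)} = C \left(-5 + 7\right) = C 2 = 2 C$)
$\frac{P{\left(-239,-185 \right)}}{72925} = \frac{2 \left(-239\right)}{72925} = \left(-478\right) \frac{1}{72925} = - \frac{478}{72925}$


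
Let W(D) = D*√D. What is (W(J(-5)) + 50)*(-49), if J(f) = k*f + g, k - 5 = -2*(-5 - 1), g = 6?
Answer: -2450 + 3871*I*√79 ≈ -2450.0 + 34406.0*I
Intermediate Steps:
k = 17 (k = 5 - 2*(-5 - 1) = 5 - 2*(-6) = 5 + 12 = 17)
J(f) = 6 + 17*f (J(f) = 17*f + 6 = 6 + 17*f)
W(D) = D^(3/2)
(W(J(-5)) + 50)*(-49) = ((6 + 17*(-5))^(3/2) + 50)*(-49) = ((6 - 85)^(3/2) + 50)*(-49) = ((-79)^(3/2) + 50)*(-49) = (-79*I*√79 + 50)*(-49) = (50 - 79*I*√79)*(-49) = -2450 + 3871*I*√79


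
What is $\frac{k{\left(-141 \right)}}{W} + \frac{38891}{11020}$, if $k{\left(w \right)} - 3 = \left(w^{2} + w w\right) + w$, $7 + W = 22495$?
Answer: $\frac{54634887}{10325740} \approx 5.2911$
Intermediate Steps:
$W = 22488$ ($W = -7 + 22495 = 22488$)
$k{\left(w \right)} = 3 + w + 2 w^{2}$ ($k{\left(w \right)} = 3 + \left(\left(w^{2} + w w\right) + w\right) = 3 + \left(\left(w^{2} + w^{2}\right) + w\right) = 3 + \left(2 w^{2} + w\right) = 3 + \left(w + 2 w^{2}\right) = 3 + w + 2 w^{2}$)
$\frac{k{\left(-141 \right)}}{W} + \frac{38891}{11020} = \frac{3 - 141 + 2 \left(-141\right)^{2}}{22488} + \frac{38891}{11020} = \left(3 - 141 + 2 \cdot 19881\right) \frac{1}{22488} + 38891 \cdot \frac{1}{11020} = \left(3 - 141 + 39762\right) \frac{1}{22488} + \frac{38891}{11020} = 39624 \cdot \frac{1}{22488} + \frac{38891}{11020} = \frac{1651}{937} + \frac{38891}{11020} = \frac{54634887}{10325740}$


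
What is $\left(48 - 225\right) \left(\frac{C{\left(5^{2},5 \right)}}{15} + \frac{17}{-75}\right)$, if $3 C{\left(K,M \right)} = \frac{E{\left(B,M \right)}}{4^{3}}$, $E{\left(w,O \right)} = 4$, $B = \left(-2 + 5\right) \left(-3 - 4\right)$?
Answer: $\frac{47849}{1200} \approx 39.874$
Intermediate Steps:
$B = -21$ ($B = 3 \left(-7\right) = -21$)
$C{\left(K,M \right)} = \frac{1}{48}$ ($C{\left(K,M \right)} = \frac{4 \frac{1}{4^{3}}}{3} = \frac{4 \cdot \frac{1}{64}}{3} = \frac{1}{3} \cdot \frac{1}{16} = \frac{1}{48}$)
$\left(48 - 225\right) \left(\frac{C{\left(5^{2},5 \right)}}{15} + \frac{17}{-75}\right) = \left(48 - 225\right) \left(\frac{1}{48 \cdot 15} + \frac{17}{-75}\right) = \left(48 - 225\right) \left(\frac{1}{48} \cdot \frac{1}{15} + 17 \left(- \frac{1}{75}\right)\right) = - 177 \left(\frac{1}{720} - \frac{17}{75}\right) = \left(-177\right) \left(- \frac{811}{3600}\right) = \frac{47849}{1200}$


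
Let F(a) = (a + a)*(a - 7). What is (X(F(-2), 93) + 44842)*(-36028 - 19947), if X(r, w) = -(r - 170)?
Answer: -2517531600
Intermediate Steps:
F(a) = 2*a*(-7 + a) (F(a) = (2*a)*(-7 + a) = 2*a*(-7 + a))
X(r, w) = 170 - r (X(r, w) = -(-170 + r) = 170 - r)
(X(F(-2), 93) + 44842)*(-36028 - 19947) = ((170 - 2*(-2)*(-7 - 2)) + 44842)*(-36028 - 19947) = ((170 - 2*(-2)*(-9)) + 44842)*(-55975) = ((170 - 1*36) + 44842)*(-55975) = ((170 - 36) + 44842)*(-55975) = (134 + 44842)*(-55975) = 44976*(-55975) = -2517531600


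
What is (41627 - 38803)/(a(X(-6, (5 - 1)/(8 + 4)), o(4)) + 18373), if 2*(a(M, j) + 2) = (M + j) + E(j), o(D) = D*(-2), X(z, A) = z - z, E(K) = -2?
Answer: 1412/9183 ≈ 0.15376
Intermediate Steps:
X(z, A) = 0
o(D) = -2*D
a(M, j) = -3 + M/2 + j/2 (a(M, j) = -2 + ((M + j) - 2)/2 = -2 + (-2 + M + j)/2 = -2 + (-1 + M/2 + j/2) = -3 + M/2 + j/2)
(41627 - 38803)/(a(X(-6, (5 - 1)/(8 + 4)), o(4)) + 18373) = (41627 - 38803)/((-3 + (½)*0 + (-2*4)/2) + 18373) = 2824/((-3 + 0 + (½)*(-8)) + 18373) = 2824/((-3 + 0 - 4) + 18373) = 2824/(-7 + 18373) = 2824/18366 = 2824*(1/18366) = 1412/9183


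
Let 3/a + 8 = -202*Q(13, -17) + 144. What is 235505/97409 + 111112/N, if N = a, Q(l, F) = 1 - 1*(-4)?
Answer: -9459571191677/292227 ≈ -3.2371e+7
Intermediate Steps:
Q(l, F) = 5 (Q(l, F) = 1 + 4 = 5)
a = -3/874 (a = 3/(-8 + (-202*5 + 144)) = 3/(-8 + (-1010 + 144)) = 3/(-8 - 866) = 3/(-874) = 3*(-1/874) = -3/874 ≈ -0.0034325)
N = -3/874 ≈ -0.0034325
235505/97409 + 111112/N = 235505/97409 + 111112/(-3/874) = 235505*(1/97409) + 111112*(-874/3) = 235505/97409 - 97111888/3 = -9459571191677/292227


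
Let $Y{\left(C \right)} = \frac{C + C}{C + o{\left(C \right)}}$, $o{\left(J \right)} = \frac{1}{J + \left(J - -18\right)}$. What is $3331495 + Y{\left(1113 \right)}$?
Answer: $\frac{8320656956779}{2497573} \approx 3.3315 \cdot 10^{6}$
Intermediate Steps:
$o{\left(J \right)} = \frac{1}{18 + 2 J}$ ($o{\left(J \right)} = \frac{1}{J + \left(J + 18\right)} = \frac{1}{J + \left(18 + J\right)} = \frac{1}{18 + 2 J}$)
$Y{\left(C \right)} = \frac{2 C}{C + \frac{1}{2 \left(9 + C\right)}}$ ($Y{\left(C \right)} = \frac{C + C}{C + \frac{1}{2 \left(9 + C\right)}} = \frac{2 C}{C + \frac{1}{2 \left(9 + C\right)}}$)
$3331495 + Y{\left(1113 \right)} = 3331495 + 4 \cdot 1113 \frac{1}{1 + 2 \cdot 1113 \left(9 + 1113\right)} \left(9 + 1113\right) = 3331495 + 4 \cdot 1113 \frac{1}{1 + 2 \cdot 1113 \cdot 1122} \cdot 1122 = 3331495 + 4 \cdot 1113 \frac{1}{1 + 2497572} \cdot 1122 = 3331495 + 4 \cdot 1113 \cdot \frac{1}{2497573} \cdot 1122 = 3331495 + \frac{4995144}{2497573} = \frac{8320656956779}{2497573}$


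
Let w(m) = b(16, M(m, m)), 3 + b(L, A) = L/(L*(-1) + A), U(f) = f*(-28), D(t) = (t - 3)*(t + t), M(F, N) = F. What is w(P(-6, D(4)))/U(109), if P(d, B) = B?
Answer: 5/3052 ≈ 0.0016383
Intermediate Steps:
D(t) = 2*t*(-3 + t) (D(t) = (-3 + t)*(2*t) = 2*t*(-3 + t))
U(f) = -28*f
b(L, A) = -3 + L/(A - L) (b(L, A) = -3 + L/(L*(-1) + A) = -3 + L/(-L + A) = -3 + L/(A - L))
w(m) = (64 - 3*m)/(-16 + m) (w(m) = (-3*m + 4*16)/(m - 1*16) = (-3*m + 64)/(m - 16) = (64 - 3*m)/(-16 + m))
w(P(-6, D(4)))/U(109) = ((64 - 6*4*(-3 + 4))/(-16 + 2*4*(-3 + 4)))/((-28*109)) = ((64 - 6*4)/(-16 + 2*4*1))/(-3052) = ((64 - 3*8)/(-16 + 8))*(-1/3052) = ((64 - 24)/(-8))*(-1/3052) = -1/8*40*(-1/3052) = -5*(-1/3052) = 5/3052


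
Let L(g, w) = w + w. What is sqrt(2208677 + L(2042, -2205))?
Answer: 13*sqrt(13043) ≈ 1484.7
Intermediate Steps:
L(g, w) = 2*w
sqrt(2208677 + L(2042, -2205)) = sqrt(2208677 + 2*(-2205)) = sqrt(2208677 - 4410) = sqrt(2204267) = 13*sqrt(13043)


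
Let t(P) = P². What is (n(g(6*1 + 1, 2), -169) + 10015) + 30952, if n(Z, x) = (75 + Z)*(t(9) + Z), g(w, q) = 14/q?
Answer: 48183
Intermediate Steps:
n(Z, x) = (75 + Z)*(81 + Z) (n(Z, x) = (75 + Z)*(9² + Z) = (75 + Z)*(81 + Z))
(n(g(6*1 + 1, 2), -169) + 10015) + 30952 = ((6075 + (14/2)² + 156*(14/2)) + 10015) + 30952 = ((6075 + (14*(½))² + 156*(14*(½))) + 10015) + 30952 = ((6075 + 7² + 156*7) + 10015) + 30952 = ((6075 + 49 + 1092) + 10015) + 30952 = (7216 + 10015) + 30952 = 17231 + 30952 = 48183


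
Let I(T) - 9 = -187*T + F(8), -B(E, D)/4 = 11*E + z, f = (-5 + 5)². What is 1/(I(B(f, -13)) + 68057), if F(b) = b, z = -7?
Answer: 1/62838 ≈ 1.5914e-5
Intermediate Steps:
f = 0 (f = 0² = 0)
B(E, D) = 28 - 44*E (B(E, D) = -4*(11*E - 7) = -4*(-7 + 11*E) = 28 - 44*E)
I(T) = 17 - 187*T (I(T) = 9 + (-187*T + 8) = 9 + (8 - 187*T) = 17 - 187*T)
1/(I(B(f, -13)) + 68057) = 1/((17 - 187*(28 - 44*0)) + 68057) = 1/((17 - 187*(28 + 0)) + 68057) = 1/((17 - 187*28) + 68057) = 1/((17 - 5236) + 68057) = 1/(-5219 + 68057) = 1/62838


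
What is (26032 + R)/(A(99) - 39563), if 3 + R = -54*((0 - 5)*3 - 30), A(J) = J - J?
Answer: -28459/39563 ≈ -0.71933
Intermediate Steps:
A(J) = 0
R = 2427 (R = -3 - 54*((0 - 5)*3 - 30) = -3 - 54*(-5*3 - 30) = -3 - 54*(-15 - 30) = -3 - 54*(-45) = -3 + 2430 = 2427)
(26032 + R)/(A(99) - 39563) = (26032 + 2427)/(0 - 39563) = 28459/(-39563) = 28459*(-1/39563) = -28459/39563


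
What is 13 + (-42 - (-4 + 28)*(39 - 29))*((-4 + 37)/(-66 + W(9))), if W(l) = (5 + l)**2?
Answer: -3808/65 ≈ -58.585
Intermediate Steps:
13 + (-42 - (-4 + 28)*(39 - 29))*((-4 + 37)/(-66 + W(9))) = 13 + (-42 - (-4 + 28)*(39 - 29))*((-4 + 37)/(-66 + (5 + 9)**2)) = 13 + (-42 - 24*10)*(33/(-66 + 14**2)) = 13 + (-42 - 1*240)*(33/(-66 + 196)) = 13 + (-42 - 240)*(33/130) = 13 - 9306/130 = 13 - 282*33/130 = 13 - 4653/65 = -3808/65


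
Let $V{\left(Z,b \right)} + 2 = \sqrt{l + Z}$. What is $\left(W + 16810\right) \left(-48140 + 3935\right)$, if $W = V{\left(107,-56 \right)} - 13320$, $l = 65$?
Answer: $-154187040 - 88410 \sqrt{43} \approx -1.5477 \cdot 10^{8}$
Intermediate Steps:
$V{\left(Z,b \right)} = -2 + \sqrt{65 + Z}$
$W = -13322 + 2 \sqrt{43}$ ($W = \left(-2 + \sqrt{65 + 107}\right) - 13320 = \left(-2 + \sqrt{172}\right) - 13320 = \left(-2 + 2 \sqrt{43}\right) - 13320 = -13322 + 2 \sqrt{43} \approx -13309.0$)
$\left(W + 16810\right) \left(-48140 + 3935\right) = \left(\left(-13322 + 2 \sqrt{43}\right) + 16810\right) \left(-48140 + 3935\right) = \left(3488 + 2 \sqrt{43}\right) \left(-44205\right) = -154187040 - 88410 \sqrt{43}$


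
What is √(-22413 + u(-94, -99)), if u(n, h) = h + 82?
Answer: I*√22430 ≈ 149.77*I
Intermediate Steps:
u(n, h) = 82 + h
√(-22413 + u(-94, -99)) = √(-22413 + (82 - 99)) = √(-22413 - 17) = √(-22430) = I*√22430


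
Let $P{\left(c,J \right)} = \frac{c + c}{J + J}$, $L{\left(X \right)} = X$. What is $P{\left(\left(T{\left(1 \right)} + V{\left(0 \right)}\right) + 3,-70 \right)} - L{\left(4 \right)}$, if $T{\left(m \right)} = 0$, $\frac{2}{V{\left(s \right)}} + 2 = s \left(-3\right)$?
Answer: $- \frac{141}{35} \approx -4.0286$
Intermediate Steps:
$V{\left(s \right)} = \frac{2}{-2 - 3 s}$ ($V{\left(s \right)} = \frac{2}{-2 + s \left(-3\right)} = \frac{2}{-2 - 3 s}$)
$P{\left(c,J \right)} = \frac{c}{J}$ ($P{\left(c,J \right)} = \frac{2 c}{2 J} = 2 c \frac{1}{2 J} = \frac{c}{J}$)
$P{\left(\left(T{\left(1 \right)} + V{\left(0 \right)}\right) + 3,-70 \right)} - L{\left(4 \right)} = \frac{\left(0 - \frac{2}{2 + 3 \cdot 0}\right) + 3}{-70} - 4 = \left(\left(0 - \frac{2}{2 + 0}\right) + 3\right) \left(- \frac{1}{70}\right) - 4 = \left(\left(0 - \frac{2}{2}\right) + 3\right) \left(- \frac{1}{70}\right) - 4 = \left(\left(0 - 1\right) + 3\right) \left(- \frac{1}{70}\right) - 4 = \left(-1 + 3\right) \left(- \frac{1}{70}\right) - 4 = 2 \left(- \frac{1}{70}\right) - 4 = - \frac{1}{35} - 4 = - \frac{141}{35}$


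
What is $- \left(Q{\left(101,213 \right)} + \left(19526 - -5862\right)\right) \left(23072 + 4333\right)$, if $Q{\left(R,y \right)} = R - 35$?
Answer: $-697566870$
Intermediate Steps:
$Q{\left(R,y \right)} = -35 + R$ ($Q{\left(R,y \right)} = R - 35 = -35 + R$)
$- \left(Q{\left(101,213 \right)} + \left(19526 - -5862\right)\right) \left(23072 + 4333\right) = - \left(\left(-35 + 101\right) + \left(19526 - -5862\right)\right) \left(23072 + 4333\right) = - \left(66 + \left(19526 + 5862\right)\right) 27405 = - \left(66 + 25388\right) 27405 = - 25454 \cdot 27405 = \left(-1\right) 697566870 = -697566870$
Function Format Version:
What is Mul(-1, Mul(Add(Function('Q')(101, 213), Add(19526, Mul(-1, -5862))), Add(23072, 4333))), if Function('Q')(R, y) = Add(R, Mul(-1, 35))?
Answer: -697566870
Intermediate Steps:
Function('Q')(R, y) = Add(-35, R) (Function('Q')(R, y) = Add(R, -35) = Add(-35, R))
Mul(-1, Mul(Add(Function('Q')(101, 213), Add(19526, Mul(-1, -5862))), Add(23072, 4333))) = Mul(-1, Mul(Add(Add(-35, 101), Add(19526, Mul(-1, -5862))), Add(23072, 4333))) = Mul(-1, Mul(Add(66, Add(19526, 5862)), 27405)) = Mul(-1, Mul(Add(66, 25388), 27405)) = Mul(-1, Mul(25454, 27405)) = Mul(-1, 697566870) = -697566870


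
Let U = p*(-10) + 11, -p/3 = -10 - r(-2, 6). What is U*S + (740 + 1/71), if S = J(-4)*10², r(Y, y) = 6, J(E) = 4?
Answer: -13267059/71 ≈ -1.8686e+5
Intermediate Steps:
p = 48 (p = -3*(-10 - 1*6) = -3*(-10 - 6) = -3*(-16) = 48)
S = 400 (S = 4*10² = 4*100 = 400)
U = -469 (U = 48*(-10) + 11 = -480 + 11 = -469)
U*S + (740 + 1/71) = -469*400 + (740 + 1/71) = -187600 + (740 + 1/71) = -187600 + 52541/71 = -13267059/71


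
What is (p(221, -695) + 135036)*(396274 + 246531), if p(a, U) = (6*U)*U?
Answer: 1949747126730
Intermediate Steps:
p(a, U) = 6*U²
(p(221, -695) + 135036)*(396274 + 246531) = (6*(-695)² + 135036)*(396274 + 246531) = (6*483025 + 135036)*642805 = (2898150 + 135036)*642805 = 3033186*642805 = 1949747126730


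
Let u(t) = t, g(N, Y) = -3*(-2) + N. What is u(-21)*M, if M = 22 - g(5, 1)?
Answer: -231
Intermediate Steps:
g(N, Y) = 6 + N
M = 11 (M = 22 - (6 + 5) = 22 - 1*11 = 22 - 11 = 11)
u(-21)*M = -21*11 = -231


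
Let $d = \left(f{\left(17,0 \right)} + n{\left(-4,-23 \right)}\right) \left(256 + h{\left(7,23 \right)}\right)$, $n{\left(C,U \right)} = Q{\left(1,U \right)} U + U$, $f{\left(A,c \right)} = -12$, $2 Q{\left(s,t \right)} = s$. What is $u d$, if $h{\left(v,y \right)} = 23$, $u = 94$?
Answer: $-1219509$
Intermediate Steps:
$Q{\left(s,t \right)} = \frac{s}{2}$
$n{\left(C,U \right)} = \frac{3 U}{2}$ ($n{\left(C,U \right)} = \frac{1}{2} \cdot 1 U + U = \frac{U}{2} + U = \frac{3 U}{2}$)
$d = - \frac{25947}{2}$ ($d = \left(-12 + \frac{3}{2} \left(-23\right)\right) \left(256 + 23\right) = \left(-12 - \frac{69}{2}\right) 279 = \left(- \frac{93}{2}\right) 279 = - \frac{25947}{2} \approx -12974.0$)
$u d = 94 \left(- \frac{25947}{2}\right) = -1219509$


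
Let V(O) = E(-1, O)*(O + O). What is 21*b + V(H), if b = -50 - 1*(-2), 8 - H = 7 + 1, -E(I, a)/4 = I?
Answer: -1008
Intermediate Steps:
E(I, a) = -4*I
H = 0 (H = 8 - (7 + 1) = 8 - 1*8 = 8 - 8 = 0)
V(O) = 8*O (V(O) = (-4*(-1))*(O + O) = 4*(2*O) = 8*O)
b = -48 (b = -50 + 2 = -48)
21*b + V(H) = 21*(-48) + 8*0 = -1008 + 0 = -1008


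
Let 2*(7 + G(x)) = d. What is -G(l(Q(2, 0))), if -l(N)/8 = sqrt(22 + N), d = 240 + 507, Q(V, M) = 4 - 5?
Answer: -733/2 ≈ -366.50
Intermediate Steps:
Q(V, M) = -1
d = 747
l(N) = -8*sqrt(22 + N)
G(x) = 733/2 (G(x) = -7 + (1/2)*747 = -7 + 747/2 = 733/2)
-G(l(Q(2, 0))) = -1*733/2 = -733/2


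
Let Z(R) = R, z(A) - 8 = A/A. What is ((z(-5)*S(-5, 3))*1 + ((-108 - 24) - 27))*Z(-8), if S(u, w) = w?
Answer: 1056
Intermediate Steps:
z(A) = 9 (z(A) = 8 + A/A = 8 + 1 = 9)
((z(-5)*S(-5, 3))*1 + ((-108 - 24) - 27))*Z(-8) = ((9*3)*1 + ((-108 - 24) - 27))*(-8) = (27*1 + (-132 - 27))*(-8) = (27 - 159)*(-8) = -132*(-8) = 1056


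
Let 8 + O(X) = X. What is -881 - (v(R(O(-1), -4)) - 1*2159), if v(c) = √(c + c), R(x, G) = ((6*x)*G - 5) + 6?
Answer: 1278 - √434 ≈ 1257.2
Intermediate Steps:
O(X) = -8 + X
R(x, G) = 1 + 6*G*x (R(x, G) = (6*G*x - 5) + 6 = (-5 + 6*G*x) + 6 = 1 + 6*G*x)
v(c) = √2*√c (v(c) = √(2*c) = √2*√c)
-881 - (v(R(O(-1), -4)) - 1*2159) = -881 - (√2*√(1 + 6*(-4)*(-8 - 1)) - 1*2159) = -881 - (√2*√(1 + 6*(-4)*(-9)) - 2159) = -881 - (√2*√(1 + 216) - 2159) = -881 - (√2*√217 - 2159) = -881 - (√434 - 2159) = -881 - (-2159 + √434) = -881 + (2159 - √434) = 1278 - √434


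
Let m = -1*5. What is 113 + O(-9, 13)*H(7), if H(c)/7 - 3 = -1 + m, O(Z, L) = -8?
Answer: 281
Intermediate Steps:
m = -5
H(c) = -21 (H(c) = 21 + 7*(-1 - 5) = 21 + 7*(-6) = 21 - 42 = -21)
113 + O(-9, 13)*H(7) = 113 - 8*(-21) = 113 + 168 = 281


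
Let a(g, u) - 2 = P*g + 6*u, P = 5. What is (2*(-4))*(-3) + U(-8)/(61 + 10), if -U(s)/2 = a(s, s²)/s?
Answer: 3581/142 ≈ 25.218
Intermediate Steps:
a(g, u) = 2 + 5*g + 6*u (a(g, u) = 2 + (5*g + 6*u) = 2 + 5*g + 6*u)
U(s) = -2*(2 + 5*s + 6*s²)/s
(2*(-4))*(-3) + U(-8)/(61 + 10) = (2*(-4))*(-3) + (-10 - 12*(-8) - 4/(-8))/(61 + 10) = -8*(-3) + (-10 + 96 - 4*(-⅛))/71 = 24 + (-10 + 96 + ½)/71 = 24 + (1/71)*(173/2) = 24 + 173/142 = 3581/142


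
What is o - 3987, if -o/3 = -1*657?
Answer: -2016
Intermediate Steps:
o = 1971 (o = -(-3)*657 = -3*(-657) = 1971)
o - 3987 = 1971 - 3987 = -2016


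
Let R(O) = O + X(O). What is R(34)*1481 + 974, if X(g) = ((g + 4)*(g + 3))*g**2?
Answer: 2407173944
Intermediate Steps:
X(g) = g**2*(3 + g)*(4 + g) (X(g) = ((4 + g)*(3 + g))*g**2 = ((3 + g)*(4 + g))*g**2 = g**2*(3 + g)*(4 + g))
R(O) = O + O**2*(12 + O**2 + 7*O)
R(34)*1481 + 974 = (34*(1 + 34*(12 + 34**2 + 7*34)))*1481 + 974 = (34*(1 + 34*(12 + 1156 + 238)))*1481 + 974 = (34*(1 + 34*1406))*1481 + 974 = (34*(1 + 47804))*1481 + 974 = (34*47805)*1481 + 974 = 1625370*1481 + 974 = 2407172970 + 974 = 2407173944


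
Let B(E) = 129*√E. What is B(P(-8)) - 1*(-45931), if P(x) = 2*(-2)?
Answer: 45931 + 258*I ≈ 45931.0 + 258.0*I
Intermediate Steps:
P(x) = -4
B(P(-8)) - 1*(-45931) = 129*√(-4) - 1*(-45931) = 129*(2*I) + 45931 = 258*I + 45931 = 45931 + 258*I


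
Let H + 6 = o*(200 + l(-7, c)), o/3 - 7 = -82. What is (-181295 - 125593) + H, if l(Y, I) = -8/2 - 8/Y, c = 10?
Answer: -2458758/7 ≈ -3.5125e+5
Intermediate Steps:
o = -225 (o = 21 + 3*(-82) = 21 - 246 = -225)
l(Y, I) = -4 - 8/Y (l(Y, I) = -8*½ - 8/Y = -4 - 8/Y)
H = -310542/7 (H = -6 - 225*(200 + (-4 - 8/(-7))) = -6 - 225*(200 + (-4 - 8*(-⅐))) = -6 - 225*(200 + (-4 + 8/7)) = -6 - 225*(200 - 20/7) = -6 - 225*1380/7 = -6 - 310500/7 = -310542/7 ≈ -44363.)
(-181295 - 125593) + H = (-181295 - 125593) - 310542/7 = -306888 - 310542/7 = -2458758/7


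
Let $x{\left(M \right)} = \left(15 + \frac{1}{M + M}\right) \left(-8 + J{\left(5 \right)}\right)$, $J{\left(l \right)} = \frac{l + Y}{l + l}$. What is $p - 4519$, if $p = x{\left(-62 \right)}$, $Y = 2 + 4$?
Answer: $- \frac{5731831}{1240} \approx -4622.4$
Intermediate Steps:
$Y = 6$
$J{\left(l \right)} = \frac{6 + l}{2 l}$ ($J{\left(l \right)} = \frac{l + 6}{l + l} = \frac{6 + l}{2 l}$)
$x{\left(M \right)} = - \frac{207}{2} - \frac{69}{20 M}$ ($x{\left(M \right)} = \left(15 + \frac{1}{M + M}\right) \left(-8 + \frac{6 + 5}{2 \cdot 5}\right) = \left(15 + \frac{1}{2 M}\right) \left(-8 + \frac{1}{2} \cdot \frac{1}{5} \cdot 11\right) = \left(15 + \frac{1}{2 M}\right) \left(-8 + \frac{11}{10}\right) = \left(15 + \frac{1}{2 M}\right) \left(- \frac{69}{10}\right) = - \frac{207}{2} - \frac{69}{20 M}$)
$p = - \frac{128271}{1240}$ ($p = \frac{69 \left(-1 - -1860\right)}{20 \left(-62\right)} = \frac{69}{20} \left(- \frac{1}{62}\right) \left(-1 + 1860\right) = \frac{69}{20} \left(- \frac{1}{62}\right) 1859 = - \frac{128271}{1240} \approx -103.44$)
$p - 4519 = - \frac{128271}{1240} - 4519 = - \frac{5731831}{1240}$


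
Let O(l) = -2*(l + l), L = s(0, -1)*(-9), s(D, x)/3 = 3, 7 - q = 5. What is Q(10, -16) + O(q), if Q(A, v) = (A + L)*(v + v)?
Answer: 2264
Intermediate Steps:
q = 2 (q = 7 - 1*5 = 7 - 5 = 2)
s(D, x) = 9 (s(D, x) = 3*3 = 9)
L = -81 (L = 9*(-9) = -81)
O(l) = -4*l
Q(A, v) = 2*v*(-81 + A) (Q(A, v) = (A - 81)*(v + v) = (-81 + A)*(2*v) = 2*v*(-81 + A))
Q(10, -16) + O(q) = 2*(-16)*(-81 + 10) - 4*2 = 2*(-16)*(-71) - 8 = 2272 - 8 = 2264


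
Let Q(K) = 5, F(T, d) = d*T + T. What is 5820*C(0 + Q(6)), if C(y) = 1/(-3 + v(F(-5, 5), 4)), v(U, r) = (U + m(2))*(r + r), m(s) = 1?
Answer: -1164/47 ≈ -24.766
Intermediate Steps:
F(T, d) = T + T*d (F(T, d) = T*d + T = T + T*d)
v(U, r) = 2*r*(1 + U) (v(U, r) = (U + 1)*(r + r) = (1 + U)*(2*r) = 2*r*(1 + U))
C(y) = -1/235 (C(y) = 1/(-3 + 2*4*(1 - 5*(1 + 5))) = 1/(-3 + 2*4*(1 - 5*6)) = 1/(-3 + 2*4*(1 - 30)) = 1/(-3 + 2*4*(-29)) = 1/(-3 - 232) = 1/(-235) = -1/235)
5820*C(0 + Q(6)) = 5820*(-1/235) = -1164/47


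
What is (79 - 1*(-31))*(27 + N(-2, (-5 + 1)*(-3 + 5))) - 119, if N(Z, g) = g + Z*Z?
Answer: 2411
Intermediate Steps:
N(Z, g) = g + Z²
(79 - 1*(-31))*(27 + N(-2, (-5 + 1)*(-3 + 5))) - 119 = (79 - 1*(-31))*(27 + ((-5 + 1)*(-3 + 5) + (-2)²)) - 119 = (79 + 31)*(27 + (-4*2 + 4)) - 119 = 110*(27 + (-8 + 4)) - 119 = 110*(27 - 4) - 119 = 110*23 - 119 = 2530 - 119 = 2411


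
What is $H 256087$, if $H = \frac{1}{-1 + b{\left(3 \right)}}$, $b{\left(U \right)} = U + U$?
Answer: $\frac{256087}{5} \approx 51217.0$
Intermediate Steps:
$b{\left(U \right)} = 2 U$
$H = \frac{1}{5}$ ($H = \frac{1}{-1 + 2 \cdot 3} = \frac{1}{-1 + 6} = \frac{1}{5} \approx 0.2$)
$H 256087 = \frac{1}{5} \cdot 256087 = \frac{256087}{5}$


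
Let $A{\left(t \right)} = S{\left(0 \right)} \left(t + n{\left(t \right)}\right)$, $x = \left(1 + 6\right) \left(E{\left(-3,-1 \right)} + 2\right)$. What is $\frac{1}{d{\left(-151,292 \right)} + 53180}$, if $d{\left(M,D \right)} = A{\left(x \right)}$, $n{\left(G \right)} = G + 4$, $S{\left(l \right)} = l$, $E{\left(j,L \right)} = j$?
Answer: $\frac{1}{53180} \approx 1.8804 \cdot 10^{-5}$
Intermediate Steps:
$x = -7$ ($x = \left(1 + 6\right) \left(-3 + 2\right) = 7 \left(-1\right) = -7$)
$n{\left(G \right)} = 4 + G$
$A{\left(t \right)} = 0$ ($A{\left(t \right)} = 0 \left(t + \left(4 + t\right)\right) = 0 \left(4 + 2 t\right) = 0$)
$d{\left(M,D \right)} = 0$
$\frac{1}{d{\left(-151,292 \right)} + 53180} = \frac{1}{0 + 53180} = \frac{1}{53180}$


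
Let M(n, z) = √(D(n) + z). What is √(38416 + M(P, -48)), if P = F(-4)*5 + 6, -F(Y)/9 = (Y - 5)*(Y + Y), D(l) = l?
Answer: √(38416 + I*√3282) ≈ 196.0 + 0.146*I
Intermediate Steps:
F(Y) = -18*Y*(-5 + Y) (F(Y) = -9*(Y - 5)*(Y + Y) = -9*(-5 + Y)*2*Y = -18*Y*(-5 + Y))
P = -3234 (P = (18*(-4)*(5 - 1*(-4)))*5 + 6 = (18*(-4)*(5 + 4))*5 + 6 = (18*(-4)*9)*5 + 6 = -648*5 + 6 = -3240 + 6 = -3234)
M(n, z) = √(n + z)
√(38416 + M(P, -48)) = √(38416 + √(-3234 - 48)) = √(38416 + √(-3282)) = √(38416 + I*√3282)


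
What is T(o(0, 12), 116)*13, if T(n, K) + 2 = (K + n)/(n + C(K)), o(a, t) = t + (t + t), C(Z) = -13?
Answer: 1378/23 ≈ 59.913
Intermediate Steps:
o(a, t) = 3*t (o(a, t) = t + 2*t = 3*t)
T(n, K) = -2 + (K + n)/(-13 + n) (T(n, K) = -2 + (K + n)/(n - 13) = -2 + (K + n)/(-13 + n))
T(o(0, 12), 116)*13 = ((26 + 116 - 3*12)/(-13 + 3*12))*13 = ((26 + 116 - 1*36)/(-13 + 36))*13 = ((26 + 116 - 36)/23)*13 = ((1/23)*106)*13 = (106/23)*13 = 1378/23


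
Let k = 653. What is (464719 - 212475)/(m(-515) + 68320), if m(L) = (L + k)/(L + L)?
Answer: 129905660/35184731 ≈ 3.6921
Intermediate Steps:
m(L) = (653 + L)/(2*L) (m(L) = (L + 653)/(L + L) = (653 + L)/((2*L)) = (653 + L)*(1/(2*L)) = (653 + L)/(2*L))
(464719 - 212475)/(m(-515) + 68320) = (464719 - 212475)/((1/2)*(653 - 515)/(-515) + 68320) = 252244/((1/2)*(-1/515)*138 + 68320) = 252244/(-69/515 + 68320) = 252244/(35184731/515) = 252244*(515/35184731) = 129905660/35184731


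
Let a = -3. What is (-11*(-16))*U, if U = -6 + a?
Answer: -1584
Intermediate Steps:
U = -9 (U = -6 - 3 = -9)
(-11*(-16))*U = -11*(-16)*(-9) = 176*(-9) = -1584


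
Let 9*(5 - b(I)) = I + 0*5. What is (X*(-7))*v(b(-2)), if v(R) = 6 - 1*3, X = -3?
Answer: 63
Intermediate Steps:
b(I) = 5 - I/9 (b(I) = 5 - (I + 0*5)/9 = 5 - (I + 0)/9 = 5 - I/9)
v(R) = 3 (v(R) = 6 - 3 = 3)
(X*(-7))*v(b(-2)) = -3*(-7)*3 = 21*3 = 63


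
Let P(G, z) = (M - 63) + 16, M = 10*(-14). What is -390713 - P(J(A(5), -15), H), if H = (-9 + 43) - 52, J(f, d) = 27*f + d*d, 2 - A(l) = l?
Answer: -390526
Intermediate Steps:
M = -140
A(l) = 2 - l
J(f, d) = d² + 27*f (J(f, d) = 27*f + d² = d² + 27*f)
H = -18 (H = 34 - 52 = -18)
P(G, z) = -187 (P(G, z) = (-140 - 63) + 16 = -203 + 16 = -187)
-390713 - P(J(A(5), -15), H) = -390713 - 1*(-187) = -390713 + 187 = -390526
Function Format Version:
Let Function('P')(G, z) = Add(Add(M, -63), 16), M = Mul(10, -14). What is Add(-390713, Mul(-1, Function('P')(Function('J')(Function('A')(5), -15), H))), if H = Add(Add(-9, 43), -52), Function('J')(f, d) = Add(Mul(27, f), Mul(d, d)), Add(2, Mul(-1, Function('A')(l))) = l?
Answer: -390526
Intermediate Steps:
M = -140
Function('A')(l) = Add(2, Mul(-1, l))
Function('J')(f, d) = Add(Pow(d, 2), Mul(27, f)) (Function('J')(f, d) = Add(Mul(27, f), Pow(d, 2)) = Add(Pow(d, 2), Mul(27, f)))
H = -18 (H = Add(34, -52) = -18)
Function('P')(G, z) = -187 (Function('P')(G, z) = Add(Add(-140, -63), 16) = Add(-203, 16) = -187)
Add(-390713, Mul(-1, Function('P')(Function('J')(Function('A')(5), -15), H))) = Add(-390713, Mul(-1, -187)) = Add(-390713, 187) = -390526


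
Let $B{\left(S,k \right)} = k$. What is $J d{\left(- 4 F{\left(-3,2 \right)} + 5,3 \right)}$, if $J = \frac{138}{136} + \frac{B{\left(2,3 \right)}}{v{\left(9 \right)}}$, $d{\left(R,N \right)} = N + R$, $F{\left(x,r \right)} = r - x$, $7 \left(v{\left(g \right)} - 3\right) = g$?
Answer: $- \frac{1749}{85} \approx -20.576$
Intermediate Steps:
$v{\left(g \right)} = 3 + \frac{g}{7}$
$J = \frac{583}{340}$ ($J = \frac{138}{136} + \frac{3}{3 + \frac{1}{7} \cdot 9} = 138 \cdot \frac{1}{136} + \frac{3}{3 + \frac{9}{7}} = \frac{69}{68} + \frac{3}{\frac{30}{7}} = \frac{69}{68} + 3 \cdot \frac{7}{30} = \frac{69}{68} + \frac{7}{10} = \frac{583}{340} \approx 1.7147$)
$J d{\left(- 4 F{\left(-3,2 \right)} + 5,3 \right)} = \frac{583 \left(3 + \left(- 4 \left(2 - -3\right) + 5\right)\right)}{340} = \frac{583 \left(3 + \left(- 4 \left(2 + 3\right) + 5\right)\right)}{340} = \frac{583 \left(3 + \left(\left(-4\right) 5 + 5\right)\right)}{340} = \frac{583 \left(3 + \left(-20 + 5\right)\right)}{340} = \frac{583 \left(3 - 15\right)}{340} = \frac{583}{340} \left(-12\right) = - \frac{1749}{85}$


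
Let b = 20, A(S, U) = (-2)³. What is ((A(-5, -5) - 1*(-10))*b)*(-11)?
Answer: -440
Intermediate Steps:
A(S, U) = -8
((A(-5, -5) - 1*(-10))*b)*(-11) = ((-8 - 1*(-10))*20)*(-11) = ((-8 + 10)*20)*(-11) = (2*20)*(-11) = 40*(-11) = -440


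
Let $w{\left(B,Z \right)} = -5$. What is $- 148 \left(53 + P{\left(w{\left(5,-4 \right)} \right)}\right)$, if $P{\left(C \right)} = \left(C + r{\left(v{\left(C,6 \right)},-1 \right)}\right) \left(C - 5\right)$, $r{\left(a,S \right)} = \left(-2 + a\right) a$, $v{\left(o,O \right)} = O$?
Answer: $20276$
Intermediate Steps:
$r{\left(a,S \right)} = a \left(-2 + a\right)$
$P{\left(C \right)} = \left(-5 + C\right) \left(24 + C\right)$ ($P{\left(C \right)} = \left(C + 6 \left(-2 + 6\right)\right) \left(C - 5\right) = \left(C + 6 \cdot 4\right) \left(-5 + C\right) = \left(C + 24\right) \left(-5 + C\right) = \left(24 + C\right) \left(-5 + C\right) = \left(-5 + C\right) \left(24 + C\right)$)
$- 148 \left(53 + P{\left(w{\left(5,-4 \right)} \right)}\right) = - 148 \left(53 + \left(-120 + \left(-5\right)^{2} + 19 \left(-5\right)\right)\right) = - 148 \left(53 - 190\right) = \left(-148\right) \left(-137\right) = 20276$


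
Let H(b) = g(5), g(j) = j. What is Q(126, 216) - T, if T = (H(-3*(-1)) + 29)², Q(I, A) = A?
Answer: -940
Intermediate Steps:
H(b) = 5
T = 1156 (T = (5 + 29)² = 34² = 1156)
Q(126, 216) - T = 216 - 1*1156 = 216 - 1156 = -940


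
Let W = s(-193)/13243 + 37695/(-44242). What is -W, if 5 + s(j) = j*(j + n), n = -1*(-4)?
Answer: -1114399339/585896806 ≈ -1.9020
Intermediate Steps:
n = 4
s(j) = -5 + j*(4 + j) (s(j) = -5 + j*(j + 4) = -5 + j*(4 + j))
W = 1114399339/585896806 (W = (-5 + (-193)² + 4*(-193))/13243 + 37695/(-44242) = (-5 + 37249 - 772)*(1/13243) + 37695*(-1/44242) = 36472*(1/13243) - 37695/44242 = 36472/13243 - 37695/44242 = 1114399339/585896806 ≈ 1.9020)
-W = -1*1114399339/585896806 = -1114399339/585896806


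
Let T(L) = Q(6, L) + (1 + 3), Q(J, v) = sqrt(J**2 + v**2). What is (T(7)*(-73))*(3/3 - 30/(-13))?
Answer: -12556/13 - 3139*sqrt(85)/13 ≈ -3192.0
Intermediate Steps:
T(L) = 4 + sqrt(36 + L**2) (T(L) = sqrt(6**2 + L**2) + (1 + 3) = sqrt(36 + L**2) + 4 = 4 + sqrt(36 + L**2))
(T(7)*(-73))*(3/3 - 30/(-13)) = ((4 + sqrt(36 + 7**2))*(-73))*(3/3 - 30/(-13)) = ((4 + sqrt(36 + 49))*(-73))*(3*(1/3) - 30*(-1/13)) = ((4 + sqrt(85))*(-73))*(1 + 30/13) = (-292 - 73*sqrt(85))*(43/13) = -12556/13 - 3139*sqrt(85)/13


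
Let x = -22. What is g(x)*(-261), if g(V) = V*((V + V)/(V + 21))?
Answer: 252648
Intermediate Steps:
g(V) = 2*V**2/(21 + V) (g(V) = V*((2*V)/(21 + V)) = V*(2*V/(21 + V)) = 2*V**2/(21 + V))
g(x)*(-261) = (2*(-22)**2/(21 - 22))*(-261) = (2*484/(-1))*(-261) = (2*484*(-1))*(-261) = -968*(-261) = 252648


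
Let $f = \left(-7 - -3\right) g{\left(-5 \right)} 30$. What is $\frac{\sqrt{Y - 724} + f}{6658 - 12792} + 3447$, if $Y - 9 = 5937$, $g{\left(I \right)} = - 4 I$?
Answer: $\frac{10573149}{3067} - \frac{\sqrt{5222}}{6134} \approx 3447.4$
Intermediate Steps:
$Y = 5946$ ($Y = 9 + 5937 = 5946$)
$f = -2400$ ($f = \left(-7 - -3\right) \left(\left(-4\right) \left(-5\right)\right) 30 = \left(-7 + 3\right) 20 \cdot 30 = \left(-4\right) 20 \cdot 30 = \left(-80\right) 30 = -2400$)
$\frac{\sqrt{Y - 724} + f}{6658 - 12792} + 3447 = \frac{\sqrt{5946 - 724} - 2400}{6658 - 12792} + 3447 = \frac{\sqrt{5222} - 2400}{-6134} + 3447 = \left(-2400 + \sqrt{5222}\right) \left(- \frac{1}{6134}\right) + 3447 = \left(\frac{1200}{3067} - \frac{\sqrt{5222}}{6134}\right) + 3447 = \frac{10573149}{3067} - \frac{\sqrt{5222}}{6134}$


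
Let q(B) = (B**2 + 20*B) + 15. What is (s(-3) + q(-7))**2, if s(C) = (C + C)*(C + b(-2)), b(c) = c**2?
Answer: 6724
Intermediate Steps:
q(B) = 15 + B**2 + 20*B
s(C) = 2*C*(4 + C) (s(C) = (C + C)*(C + (-2)**2) = (2*C)*(C + 4) = (2*C)*(4 + C) = 2*C*(4 + C))
(s(-3) + q(-7))**2 = (2*(-3)*(4 - 3) + (15 + (-7)**2 + 20*(-7)))**2 = (2*(-3)*1 + (15 + 49 - 140))**2 = (-6 - 76)**2 = (-82)**2 = 6724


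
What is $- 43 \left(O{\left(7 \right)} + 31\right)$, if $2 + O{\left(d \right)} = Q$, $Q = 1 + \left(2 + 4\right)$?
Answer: $-1548$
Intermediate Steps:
$Q = 7$ ($Q = 1 + 6 = 7$)
$O{\left(d \right)} = 5$ ($O{\left(d \right)} = -2 + 7 = 5$)
$- 43 \left(O{\left(7 \right)} + 31\right) = - 43 \left(5 + 31\right) = \left(-43\right) 36 = -1548$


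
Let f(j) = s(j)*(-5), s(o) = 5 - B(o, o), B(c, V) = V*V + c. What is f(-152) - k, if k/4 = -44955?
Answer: 294555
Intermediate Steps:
k = -179820 (k = 4*(-44955) = -179820)
B(c, V) = c + V**2 (B(c, V) = V**2 + c = c + V**2)
s(o) = 5 - o - o**2 (s(o) = 5 - (o + o**2) = 5 + (-o - o**2) = 5 - o - o**2)
f(j) = -25 + 5*j + 5*j**2 (f(j) = (5 - j - j**2)*(-5) = -25 + 5*j + 5*j**2)
f(-152) - k = (-25 + 5*(-152) + 5*(-152)**2) - 1*(-179820) = (-25 - 760 + 5*23104) + 179820 = (-25 - 760 + 115520) + 179820 = 114735 + 179820 = 294555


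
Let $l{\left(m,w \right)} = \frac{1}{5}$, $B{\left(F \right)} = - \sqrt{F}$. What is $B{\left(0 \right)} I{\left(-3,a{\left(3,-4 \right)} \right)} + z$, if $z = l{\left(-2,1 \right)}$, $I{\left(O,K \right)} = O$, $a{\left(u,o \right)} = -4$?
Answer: $\frac{1}{5} \approx 0.2$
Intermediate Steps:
$l{\left(m,w \right)} = \frac{1}{5}$
$z = \frac{1}{5} \approx 0.2$
$B{\left(0 \right)} I{\left(-3,a{\left(3,-4 \right)} \right)} + z = - \sqrt{0} \left(-3\right) + \frac{1}{5} = \left(-1\right) 0 \left(-3\right) + \frac{1}{5} = 0 \left(-3\right) + \frac{1}{5} = 0 + \frac{1}{5} = \frac{1}{5}$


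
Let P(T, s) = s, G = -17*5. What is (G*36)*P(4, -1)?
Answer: 3060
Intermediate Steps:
G = -85
(G*36)*P(4, -1) = -85*36*(-1) = -3060*(-1) = 3060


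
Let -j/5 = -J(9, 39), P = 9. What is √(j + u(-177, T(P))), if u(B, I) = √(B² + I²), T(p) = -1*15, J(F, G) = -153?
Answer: √(-765 + 3*√3506) ≈ 24.236*I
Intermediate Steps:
j = -765 (j = -(-5)*(-153) = -5*153 = -765)
T(p) = -15
√(j + u(-177, T(P))) = √(-765 + √((-177)² + (-15)²)) = √(-765 + √(31329 + 225)) = √(-765 + √31554) = √(-765 + 3*√3506)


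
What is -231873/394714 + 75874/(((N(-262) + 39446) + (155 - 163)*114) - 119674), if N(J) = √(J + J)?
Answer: -989151506493323/649669652686134 - 37937*I*√131/1645925031 ≈ -1.5225 - 0.00026381*I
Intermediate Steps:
N(J) = √2*√J (N(J) = √(2*J) = √2*√J)
-231873/394714 + 75874/(((N(-262) + 39446) + (155 - 163)*114) - 119674) = -231873/394714 + 75874/(((√2*√(-262) + 39446) + (155 - 163)*114) - 119674) = -231873*1/394714 + 75874/(((√2*(I*√262) + 39446) - 8*114) - 119674) = -231873/394714 + 75874/(((2*I*√131 + 39446) - 912) - 119674) = -231873/394714 + 75874/(((39446 + 2*I*√131) - 912) - 119674) = -231873/394714 + 75874/((38534 + 2*I*√131) - 119674) = -231873/394714 + 75874/(-81140 + 2*I*√131)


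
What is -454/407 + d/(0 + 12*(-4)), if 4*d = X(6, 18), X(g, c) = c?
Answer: -15749/13024 ≈ -1.2092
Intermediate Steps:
d = 9/2 (d = (1/4)*18 = 9/2 ≈ 4.5000)
-454/407 + d/(0 + 12*(-4)) = -454/407 + 9/(2*(0 + 12*(-4))) = -454*1/407 + 9/(2*(0 - 48)) = -454/407 + (9/2)/(-48) = -454/407 + (9/2)*(-1/48) = -454/407 - 3/32 = -15749/13024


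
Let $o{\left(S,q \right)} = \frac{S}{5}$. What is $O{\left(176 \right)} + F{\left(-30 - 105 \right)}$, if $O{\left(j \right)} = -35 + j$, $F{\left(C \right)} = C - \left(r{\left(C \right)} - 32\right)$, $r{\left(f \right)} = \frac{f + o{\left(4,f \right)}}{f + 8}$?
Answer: $\frac{23459}{635} \approx 36.943$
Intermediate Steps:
$o{\left(S,q \right)} = \frac{S}{5}$ ($o{\left(S,q \right)} = S \frac{1}{5} = \frac{S}{5}$)
$r{\left(f \right)} = \frac{\frac{4}{5} + f}{8 + f}$ ($r{\left(f \right)} = \frac{f + \frac{1}{5} \cdot 4}{f + 8} = \frac{f + \frac{4}{5}}{8 + f} = \frac{\frac{4}{5} + f}{8 + f}$)
$F{\left(C \right)} = 32 + C - \frac{\frac{4}{5} + C}{8 + C}$ ($F{\left(C \right)} = C - \left(\frac{\frac{4}{5} + C}{8 + C} - 32\right) = C - \left(-32 + \frac{\frac{4}{5} + C}{8 + C}\right) = 32 + C - \frac{\frac{4}{5} + C}{8 + C}$)
$O{\left(176 \right)} + F{\left(-30 - 105 \right)} = \left(-35 + 176\right) + \frac{\frac{1276}{5} + \left(-30 - 105\right)^{2} + 39 \left(-30 - 105\right)}{8 - 135} = 141 + \frac{\frac{1276}{5} + \left(-30 - 105\right)^{2} + 39 \left(-30 - 105\right)}{8 - 135} = 141 + \frac{\frac{1276}{5} + \left(-135\right)^{2} + 39 \left(-135\right)}{8 - 135} = 141 + \frac{\frac{1276}{5} + 18225 - 5265}{-127} = 141 - \frac{66076}{635} = \frac{23459}{635}$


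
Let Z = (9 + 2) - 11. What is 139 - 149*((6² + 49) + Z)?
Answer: -12526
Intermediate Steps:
Z = 0 (Z = 11 - 11 = 0)
139 - 149*((6² + 49) + Z) = 139 - 149*((6² + 49) + 0) = 139 - 149*((36 + 49) + 0) = 139 - 149*(85 + 0) = 139 - 149*85 = 139 - 12665 = -12526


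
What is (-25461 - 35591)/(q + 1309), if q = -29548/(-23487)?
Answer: -1433928324/30774031 ≈ -46.595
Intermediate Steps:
q = 29548/23487 (q = -29548*(-1/23487) = 29548/23487 ≈ 1.2581)
(-25461 - 35591)/(q + 1309) = (-25461 - 35591)/(29548/23487 + 1309) = -61052/30774031/23487 = -61052*23487/30774031 = -1433928324/30774031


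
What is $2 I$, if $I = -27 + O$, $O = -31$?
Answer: $-116$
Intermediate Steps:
$I = -58$ ($I = -27 - 31 = -58$)
$2 I = 2 \left(-58\right) = -116$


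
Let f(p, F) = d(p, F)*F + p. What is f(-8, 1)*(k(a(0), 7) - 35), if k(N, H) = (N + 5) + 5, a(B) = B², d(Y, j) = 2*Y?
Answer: 600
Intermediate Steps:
f(p, F) = p + 2*F*p (f(p, F) = (2*p)*F + p = 2*F*p + p = p + 2*F*p)
k(N, H) = 10 + N (k(N, H) = (5 + N) + 5 = 10 + N)
f(-8, 1)*(k(a(0), 7) - 35) = (-8*(1 + 2*1))*((10 + 0²) - 35) = (-8*(1 + 2))*((10 + 0) - 35) = (-8*3)*(10 - 35) = -24*(-25) = 600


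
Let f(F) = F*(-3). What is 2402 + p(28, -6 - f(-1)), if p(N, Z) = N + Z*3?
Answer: 2403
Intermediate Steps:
f(F) = -3*F
p(N, Z) = N + 3*Z
2402 + p(28, -6 - f(-1)) = 2402 + (28 + 3*(-6 - (-3)*(-1))) = 2402 + (28 + 3*(-6 - 1*3)) = 2402 + (28 + 3*(-6 - 3)) = 2402 + (28 + 3*(-9)) = 2402 + (28 - 27) = 2402 + 1 = 2403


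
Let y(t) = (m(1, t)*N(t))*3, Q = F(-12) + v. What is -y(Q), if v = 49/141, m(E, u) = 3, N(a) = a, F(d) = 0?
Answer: -147/47 ≈ -3.1277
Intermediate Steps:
v = 49/141 (v = 49*(1/141) = 49/141 ≈ 0.34752)
Q = 49/141 (Q = 0 + 49/141 = 49/141 ≈ 0.34752)
y(t) = 9*t (y(t) = (3*t)*3 = 9*t)
-y(Q) = -9*49/141 = -1*147/47 = -147/47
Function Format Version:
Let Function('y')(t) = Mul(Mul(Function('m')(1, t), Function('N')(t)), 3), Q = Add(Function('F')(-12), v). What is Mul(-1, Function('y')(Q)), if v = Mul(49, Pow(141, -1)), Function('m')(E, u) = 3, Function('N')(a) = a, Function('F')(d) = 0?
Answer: Rational(-147, 47) ≈ -3.1277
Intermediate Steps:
v = Rational(49, 141) (v = Mul(49, Rational(1, 141)) = Rational(49, 141) ≈ 0.34752)
Q = Rational(49, 141) (Q = Add(0, Rational(49, 141)) = Rational(49, 141) ≈ 0.34752)
Function('y')(t) = Mul(9, t) (Function('y')(t) = Mul(Mul(3, t), 3) = Mul(9, t))
Mul(-1, Function('y')(Q)) = Mul(-1, Mul(9, Rational(49, 141))) = Mul(-1, Rational(147, 47)) = Rational(-147, 47)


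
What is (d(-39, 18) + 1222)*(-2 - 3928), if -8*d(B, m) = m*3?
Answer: -9551865/2 ≈ -4.7759e+6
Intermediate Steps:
d(B, m) = -3*m/8 (d(B, m) = -m*3/8 = -3*m/8)
(d(-39, 18) + 1222)*(-2 - 3928) = (-3/8*18 + 1222)*(-2 - 3928) = (-27/4 + 1222)*(-3930) = (4861/4)*(-3930) = -9551865/2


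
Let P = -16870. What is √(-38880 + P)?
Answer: 5*I*√2230 ≈ 236.11*I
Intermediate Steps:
√(-38880 + P) = √(-38880 - 16870) = √(-55750) = 5*I*√2230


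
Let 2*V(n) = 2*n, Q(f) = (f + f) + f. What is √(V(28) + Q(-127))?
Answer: I*√353 ≈ 18.788*I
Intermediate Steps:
Q(f) = 3*f (Q(f) = 2*f + f = 3*f)
V(n) = n (V(n) = (2*n)/2 = n)
√(V(28) + Q(-127)) = √(28 + 3*(-127)) = √(28 - 381) = √(-353) = I*√353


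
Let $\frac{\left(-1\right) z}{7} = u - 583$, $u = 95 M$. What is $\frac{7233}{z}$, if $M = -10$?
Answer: $\frac{2411}{3577} \approx 0.67403$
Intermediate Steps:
$u = -950$ ($u = 95 \left(-10\right) = -950$)
$z = 10731$ ($z = - 7 \left(-950 - 583\right) = \left(-7\right) \left(-1533\right) = 10731$)
$\frac{7233}{z} = \frac{7233}{10731} = 7233 \cdot \frac{1}{10731} = \frac{2411}{3577}$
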